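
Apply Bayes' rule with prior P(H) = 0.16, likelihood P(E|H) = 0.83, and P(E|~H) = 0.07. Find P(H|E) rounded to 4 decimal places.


Step 1: Compute marginal P(E) = P(E|H)P(H) + P(E|~H)P(~H)
= 0.83*0.16 + 0.07*0.84 = 0.1916
Step 2: P(H|E) = P(E|H)P(H)/P(E) = 0.1328/0.1916
= 0.6931

0.6931


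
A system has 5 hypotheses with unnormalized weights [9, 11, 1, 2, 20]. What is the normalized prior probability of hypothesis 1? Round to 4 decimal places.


The normalized prior is the weight divided by the total.
Total weight = 43
P(H1) = 9 / 43 = 0.2093

0.2093


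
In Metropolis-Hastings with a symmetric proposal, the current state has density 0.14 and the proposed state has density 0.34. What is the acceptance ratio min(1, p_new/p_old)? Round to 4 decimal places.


Ratio = p_new / p_old = 0.34 / 0.14 = 2.4286
Acceptance = min(1, 2.4286) = 1.0

1.0


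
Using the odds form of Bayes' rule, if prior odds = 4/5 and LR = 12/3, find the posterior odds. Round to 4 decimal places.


Bayes' rule in odds form: posterior odds = prior odds * LR
= (4 * 12) / (5 * 3)
= 48/15 = 3.2

3.2


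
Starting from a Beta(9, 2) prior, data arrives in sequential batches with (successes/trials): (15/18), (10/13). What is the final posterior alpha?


In sequential Bayesian updating, we sum all successes.
Total successes = 25
Final alpha = 9 + 25 = 34

34


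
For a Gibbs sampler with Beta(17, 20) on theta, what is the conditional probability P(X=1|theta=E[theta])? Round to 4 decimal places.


E[theta] = 17/(17+20) = 0.4595
P(X=1|theta) = theta = 0.4595

0.4595


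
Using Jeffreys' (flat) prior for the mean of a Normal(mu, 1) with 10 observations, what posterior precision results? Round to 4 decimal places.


Flat prior means prior precision is 0.
Posterior precision = n / sigma^2 = 10/1 = 10.0

10.0


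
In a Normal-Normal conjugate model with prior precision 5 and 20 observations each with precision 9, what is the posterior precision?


Posterior precision = prior precision + n * observation precision
= 5 + 20 * 9
= 5 + 180 = 185

185


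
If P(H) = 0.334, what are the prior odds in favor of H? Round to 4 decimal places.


Prior odds = P(H) / (1 - P(H))
= 0.334 / 0.666
= 0.5015

0.5015


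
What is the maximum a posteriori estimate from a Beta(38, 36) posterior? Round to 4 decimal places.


The MAP estimate equals the mode of the distribution.
Mode of Beta(a,b) = (a-1)/(a+b-2)
= 37/72
= 0.5139

0.5139


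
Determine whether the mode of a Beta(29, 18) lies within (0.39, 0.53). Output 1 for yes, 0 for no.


First find the mode: (a-1)/(a+b-2) = 0.6222
Is 0.6222 in (0.39, 0.53)? 0

0


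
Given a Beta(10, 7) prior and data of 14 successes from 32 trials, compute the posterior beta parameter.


Number of failures = 32 - 14 = 18
Posterior beta = 7 + 18 = 25

25


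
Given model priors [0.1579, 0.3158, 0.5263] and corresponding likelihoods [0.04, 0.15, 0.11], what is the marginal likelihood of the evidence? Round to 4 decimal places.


P(E) = sum_i P(M_i) P(E|M_i)
= 0.0063 + 0.0474 + 0.0579
= 0.1116

0.1116


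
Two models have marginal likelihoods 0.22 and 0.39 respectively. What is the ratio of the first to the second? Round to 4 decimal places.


Evidence ratio = 0.22 / 0.39
= 0.5641

0.5641


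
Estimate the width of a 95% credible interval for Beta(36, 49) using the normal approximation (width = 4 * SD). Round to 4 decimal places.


For Beta(a,b): Var = ab/((a+b)^2(a+b+1))
Var = 0.0028, SD = 0.0533
Approximate 95% CI width = 4 * 0.0533 = 0.2131

0.2131


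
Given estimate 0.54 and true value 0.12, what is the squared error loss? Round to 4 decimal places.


Squared error = (estimate - true)^2
Difference = 0.42
Loss = 0.42^2 = 0.1764

0.1764


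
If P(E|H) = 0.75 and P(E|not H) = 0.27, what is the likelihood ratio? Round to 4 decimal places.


Likelihood ratio = P(E|H) / P(E|not H)
= 0.75 / 0.27
= 2.7778

2.7778


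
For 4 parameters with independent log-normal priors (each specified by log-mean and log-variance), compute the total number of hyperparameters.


A log-normal prior has 2 hyperparameters per parameter.
Total = 4 * 2 = 8

8


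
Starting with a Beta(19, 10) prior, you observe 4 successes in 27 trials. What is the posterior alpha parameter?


For a Beta-Binomial conjugate model:
Posterior alpha = prior alpha + number of successes
= 19 + 4 = 23

23


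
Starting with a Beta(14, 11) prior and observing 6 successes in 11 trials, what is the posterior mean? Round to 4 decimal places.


Posterior parameters: alpha = 14 + 6 = 20
beta = 11 + 5 = 16
Posterior mean = alpha / (alpha + beta) = 20 / 36
= 0.5556

0.5556


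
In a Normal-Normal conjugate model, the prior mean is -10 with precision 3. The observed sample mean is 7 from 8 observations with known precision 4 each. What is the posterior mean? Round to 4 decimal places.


Posterior precision = tau0 + n*tau = 3 + 8*4 = 35
Posterior mean = (tau0*mu0 + n*tau*xbar) / posterior_precision
= (3*-10 + 8*4*7) / 35
= 194 / 35 = 5.5429

5.5429


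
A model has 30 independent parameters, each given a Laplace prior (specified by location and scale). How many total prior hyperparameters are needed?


Each Laplace prior needs 2 hyperparameters (location and scale).
Total = 2 * 30 = 60

60


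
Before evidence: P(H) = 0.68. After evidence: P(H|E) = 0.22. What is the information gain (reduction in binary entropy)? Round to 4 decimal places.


Prior entropy = 0.9044
Posterior entropy = 0.7602
Information gain = 0.9044 - 0.7602 = 0.1442

0.1442


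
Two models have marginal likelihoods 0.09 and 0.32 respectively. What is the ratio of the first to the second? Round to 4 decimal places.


Evidence ratio = 0.09 / 0.32
= 0.2812

0.2812


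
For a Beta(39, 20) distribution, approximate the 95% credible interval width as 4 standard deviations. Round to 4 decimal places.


Variance of Beta(a,b) = ab / ((a+b)^2 * (a+b+1))
= 39*20 / ((59)^2 * 60)
= 0.0037
SD = sqrt(0.0037) = 0.0611
Width = 4 * SD = 0.2444

0.2444


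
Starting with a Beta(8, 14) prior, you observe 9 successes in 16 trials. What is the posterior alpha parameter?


For a Beta-Binomial conjugate model:
Posterior alpha = prior alpha + number of successes
= 8 + 9 = 17

17


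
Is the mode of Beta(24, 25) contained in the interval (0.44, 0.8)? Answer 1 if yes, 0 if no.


Mode = (a-1)/(a+b-2) = 23/47 = 0.4894
Interval: (0.44, 0.8)
Contains mode? 1

1


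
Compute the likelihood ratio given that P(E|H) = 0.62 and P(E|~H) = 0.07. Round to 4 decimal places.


LR = P(E|H) / P(E|~H)
= 0.62 / 0.07 = 8.8571

8.8571


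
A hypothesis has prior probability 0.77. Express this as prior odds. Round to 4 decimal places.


Odds = P(H) / P(not H) = 0.77 / 0.23
= 3.3478

3.3478


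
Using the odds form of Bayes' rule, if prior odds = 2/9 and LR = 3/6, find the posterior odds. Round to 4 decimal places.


Bayes' rule in odds form: posterior odds = prior odds * LR
= (2 * 3) / (9 * 6)
= 6/54 = 0.1111

0.1111


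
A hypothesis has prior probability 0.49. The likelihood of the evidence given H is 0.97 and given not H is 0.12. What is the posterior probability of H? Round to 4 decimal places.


Using Bayes' theorem:
P(E) = 0.49 * 0.97 + 0.51 * 0.12
P(E) = 0.5365
P(H|E) = (0.49 * 0.97) / 0.5365 = 0.8859

0.8859


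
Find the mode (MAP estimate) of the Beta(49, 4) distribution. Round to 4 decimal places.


For Beta(a,b) with a,b > 1:
Mode = (a-1)/(a+b-2) = (49-1)/(53-2)
= 48/51 = 0.9412

0.9412


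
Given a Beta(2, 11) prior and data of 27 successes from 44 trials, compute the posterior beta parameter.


Number of failures = 44 - 27 = 17
Posterior beta = 11 + 17 = 28

28


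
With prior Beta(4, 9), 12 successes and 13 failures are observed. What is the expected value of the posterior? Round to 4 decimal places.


Posterior = Beta(16, 22)
E[theta] = alpha/(alpha+beta)
= 16/38 = 0.4211

0.4211


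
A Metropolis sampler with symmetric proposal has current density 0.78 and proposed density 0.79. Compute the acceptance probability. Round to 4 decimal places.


For symmetric proposals, acceptance = min(1, pi(x*)/pi(x))
= min(1, 0.79/0.78)
= min(1, 1.0128) = 1.0

1.0


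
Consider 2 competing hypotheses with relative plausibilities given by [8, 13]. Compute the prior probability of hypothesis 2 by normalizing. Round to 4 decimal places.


Sum of weights = 8 + 13 = 21
Normalized prior for H2 = 13 / 21
= 0.619

0.619


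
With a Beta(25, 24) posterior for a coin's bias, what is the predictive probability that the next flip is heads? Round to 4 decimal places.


The predictive probability equals the posterior mean.
P(next = heads) = alpha / (alpha + beta)
= 25 / 49 = 0.5102

0.5102


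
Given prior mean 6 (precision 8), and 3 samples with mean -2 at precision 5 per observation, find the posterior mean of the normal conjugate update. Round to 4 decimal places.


The posterior mean is a precision-weighted average of prior and data.
Post. prec. = 8 + 15 = 23
Post. mean = (48 + -30)/23 = 18/23 = 0.7826

0.7826


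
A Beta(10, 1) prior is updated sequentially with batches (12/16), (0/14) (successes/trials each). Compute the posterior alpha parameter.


Sequential conjugate updating is equivalent to a single batch update.
Total successes across all batches = 12
alpha_posterior = alpha_prior + total_successes = 10 + 12
= 22

22


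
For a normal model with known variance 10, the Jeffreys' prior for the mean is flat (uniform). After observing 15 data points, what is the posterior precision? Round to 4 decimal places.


Jeffreys' prior for normal mean (known variance) is flat.
Prior precision = 0.
Posterior precision = prior_prec + n/sigma^2 = 0 + 15/10
= 1.5

1.5


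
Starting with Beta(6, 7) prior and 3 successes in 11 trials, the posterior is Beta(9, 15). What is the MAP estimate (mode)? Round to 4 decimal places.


The mode of Beta(a, b) when a > 1 and b > 1 is (a-1)/(a+b-2)
= (9 - 1) / (9 + 15 - 2)
= 8 / 22
= 0.3636

0.3636


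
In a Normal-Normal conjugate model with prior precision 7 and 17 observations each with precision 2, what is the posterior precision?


Posterior precision = prior precision + n * observation precision
= 7 + 17 * 2
= 7 + 34 = 41

41


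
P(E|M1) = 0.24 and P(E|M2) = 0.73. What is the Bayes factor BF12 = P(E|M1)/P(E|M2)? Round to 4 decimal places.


Bayes factor BF12 = P(E|M1) / P(E|M2)
= 0.24 / 0.73
= 0.3288

0.3288


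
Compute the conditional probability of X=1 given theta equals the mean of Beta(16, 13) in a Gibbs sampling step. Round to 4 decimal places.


Mean of Beta(16, 13) = 0.5517
P(X=1 | theta=0.5517) = 0.5517

0.5517


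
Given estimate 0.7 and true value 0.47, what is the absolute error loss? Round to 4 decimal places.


Absolute error = |estimate - true|
= |0.23| = 0.23

0.23


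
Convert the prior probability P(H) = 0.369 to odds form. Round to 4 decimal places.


P(not H) = 1 - 0.369 = 0.631
Odds = 0.369 / 0.631 = 0.5848

0.5848


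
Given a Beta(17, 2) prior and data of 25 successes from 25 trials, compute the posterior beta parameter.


Number of failures = 25 - 25 = 0
Posterior beta = 2 + 0 = 2

2


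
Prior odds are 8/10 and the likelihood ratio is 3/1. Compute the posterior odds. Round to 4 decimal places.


Posterior odds = prior odds * likelihood ratio
= (8/10) * (3/1)
= 24 / 10
= 2.4

2.4


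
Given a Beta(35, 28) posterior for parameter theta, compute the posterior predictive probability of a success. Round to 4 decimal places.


For a Beta-Bernoulli model, the predictive probability is the mean:
P(success) = 35/(35+28) = 35/63 = 0.5556

0.5556


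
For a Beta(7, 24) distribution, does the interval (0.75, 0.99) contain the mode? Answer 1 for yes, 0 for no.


Mode of Beta(a,b) = (a-1)/(a+b-2)
= (7-1)/(7+24-2) = 0.2069
Check: 0.75 <= 0.2069 <= 0.99?
Result: 0

0


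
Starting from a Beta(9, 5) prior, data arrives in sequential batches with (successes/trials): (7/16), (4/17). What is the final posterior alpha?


In sequential Bayesian updating, we sum all successes.
Total successes = 11
Final alpha = 9 + 11 = 20

20


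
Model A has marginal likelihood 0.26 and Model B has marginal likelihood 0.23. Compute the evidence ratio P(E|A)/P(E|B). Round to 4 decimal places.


Evidence ratio = P(E|A) / P(E|B)
= 0.26 / 0.23
= 1.1304

1.1304


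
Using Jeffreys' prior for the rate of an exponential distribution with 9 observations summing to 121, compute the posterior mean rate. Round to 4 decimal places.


Jeffreys' prior leads to posterior Gamma(9, 121).
Mean = 9/121 = 0.0744

0.0744


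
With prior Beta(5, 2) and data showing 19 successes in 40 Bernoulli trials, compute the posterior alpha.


Conjugate update: alpha_posterior = alpha_prior + k
= 5 + 19 = 24

24


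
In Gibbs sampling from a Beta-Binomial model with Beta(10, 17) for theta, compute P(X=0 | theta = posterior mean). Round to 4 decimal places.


Posterior mean = alpha/(alpha+beta) = 10/27 = 0.3704
P(X=0|theta=mean) = 1 - theta = 0.6296

0.6296


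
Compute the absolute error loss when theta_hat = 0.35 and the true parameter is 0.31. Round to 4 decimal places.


L = |theta_hat - theta_true|
= |0.35 - 0.31| = 0.04

0.04


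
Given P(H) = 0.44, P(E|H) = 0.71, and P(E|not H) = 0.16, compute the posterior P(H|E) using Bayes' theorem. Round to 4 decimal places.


By Bayes' theorem: P(H|E) = P(E|H)*P(H) / P(E)
P(E) = P(E|H)*P(H) + P(E|not H)*P(not H)
P(E) = 0.71*0.44 + 0.16*0.56 = 0.402
P(H|E) = 0.71*0.44 / 0.402 = 0.7771

0.7771


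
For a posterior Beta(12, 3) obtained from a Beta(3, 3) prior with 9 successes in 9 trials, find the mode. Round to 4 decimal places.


Mode = (alpha - 1) / (alpha + beta - 2)
= 11 / 13
= 0.8462

0.8462


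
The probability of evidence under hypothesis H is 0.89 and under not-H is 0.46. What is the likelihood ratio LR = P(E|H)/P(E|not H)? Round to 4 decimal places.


LR = 0.89 / 0.46
= 1.9348

1.9348


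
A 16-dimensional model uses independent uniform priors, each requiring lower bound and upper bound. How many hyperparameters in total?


Per parameter: 2 (lower bound and upper bound).
Total = 16 * 2 = 32

32


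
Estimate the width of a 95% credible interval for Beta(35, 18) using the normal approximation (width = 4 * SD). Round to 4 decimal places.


For Beta(a,b): Var = ab/((a+b)^2(a+b+1))
Var = 0.0042, SD = 0.0644
Approximate 95% CI width = 4 * 0.0644 = 0.2578

0.2578


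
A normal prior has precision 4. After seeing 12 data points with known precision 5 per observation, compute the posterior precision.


In the conjugate normal model, precisions add:
tau_posterior = tau_prior + n * tau_data
= 4 + 12*5 = 64

64


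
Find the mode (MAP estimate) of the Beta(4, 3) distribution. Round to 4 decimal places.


For Beta(a,b) with a,b > 1:
Mode = (a-1)/(a+b-2) = (4-1)/(7-2)
= 3/5 = 0.6

0.6


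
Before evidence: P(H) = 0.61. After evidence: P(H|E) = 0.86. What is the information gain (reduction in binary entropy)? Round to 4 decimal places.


Prior entropy = 0.9648
Posterior entropy = 0.5842
Information gain = 0.9648 - 0.5842 = 0.3806

0.3806


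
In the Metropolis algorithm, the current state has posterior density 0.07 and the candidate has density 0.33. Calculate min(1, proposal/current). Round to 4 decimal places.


Ratio = 0.33/0.07 = 4.7143
Acceptance probability = min(1, 4.7143)
= 1.0

1.0


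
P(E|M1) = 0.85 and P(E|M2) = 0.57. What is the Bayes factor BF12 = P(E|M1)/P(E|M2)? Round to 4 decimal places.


Bayes factor BF12 = P(E|M1) / P(E|M2)
= 0.85 / 0.57
= 1.4912

1.4912


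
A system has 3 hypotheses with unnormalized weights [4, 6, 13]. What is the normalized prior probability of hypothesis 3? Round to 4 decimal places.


The normalized prior is the weight divided by the total.
Total weight = 23
P(H3) = 13 / 23 = 0.5652

0.5652


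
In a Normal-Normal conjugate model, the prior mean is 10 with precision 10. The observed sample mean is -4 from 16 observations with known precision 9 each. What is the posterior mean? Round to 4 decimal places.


Posterior precision = tau0 + n*tau = 10 + 16*9 = 154
Posterior mean = (tau0*mu0 + n*tau*xbar) / posterior_precision
= (10*10 + 16*9*-4) / 154
= -476 / 154 = -3.0909

-3.0909


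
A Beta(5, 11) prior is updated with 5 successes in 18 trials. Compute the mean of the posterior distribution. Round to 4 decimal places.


After update: Beta(10, 24)
Mean = 10 / (10 + 24) = 10 / 34
= 0.2941

0.2941


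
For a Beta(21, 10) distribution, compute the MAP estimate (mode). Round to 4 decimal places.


MAP = mode = (a-1)/(a+b-2)
= (21-1)/(21+10-2)
= 20/29 = 0.6897

0.6897


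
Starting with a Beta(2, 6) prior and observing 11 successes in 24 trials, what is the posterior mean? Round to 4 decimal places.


Posterior parameters: alpha = 2 + 11 = 13
beta = 6 + 13 = 19
Posterior mean = alpha / (alpha + beta) = 13 / 32
= 0.4062

0.4062


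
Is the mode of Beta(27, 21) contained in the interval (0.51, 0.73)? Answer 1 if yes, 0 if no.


Mode = (a-1)/(a+b-2) = 26/46 = 0.5652
Interval: (0.51, 0.73)
Contains mode? 1

1


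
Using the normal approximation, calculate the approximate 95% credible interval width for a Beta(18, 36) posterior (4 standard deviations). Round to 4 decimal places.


Var(Beta) = 18*36/(54^2 * 55) = 0.004
SD = 0.0636
Width ~ 4*SD = 0.2543

0.2543


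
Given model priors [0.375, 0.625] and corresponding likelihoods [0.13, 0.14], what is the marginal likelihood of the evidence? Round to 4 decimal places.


P(E) = sum_i P(M_i) P(E|M_i)
= 0.0488 + 0.0875
= 0.1363

0.1363


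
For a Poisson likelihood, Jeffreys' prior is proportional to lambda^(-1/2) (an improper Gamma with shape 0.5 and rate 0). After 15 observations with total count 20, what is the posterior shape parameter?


Jeffreys' prior for Poisson is proportional to lambda^(-1/2).
Posterior is Gamma(0.5 + S, 0 + n) = Gamma(0.5 + 20, 15).
Posterior shape = 0.5 + S = 0.5 + 20 = 20.5

20.5


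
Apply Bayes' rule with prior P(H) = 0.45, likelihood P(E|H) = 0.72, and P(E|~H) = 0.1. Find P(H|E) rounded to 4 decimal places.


Step 1: Compute marginal P(E) = P(E|H)P(H) + P(E|~H)P(~H)
= 0.72*0.45 + 0.1*0.55 = 0.379
Step 2: P(H|E) = P(E|H)P(H)/P(E) = 0.324/0.379
= 0.8549

0.8549


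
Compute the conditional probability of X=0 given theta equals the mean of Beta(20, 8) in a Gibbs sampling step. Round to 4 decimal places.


Mean of Beta(20, 8) = 0.7143
P(X=0 | theta=0.7143) = 0.2857

0.2857


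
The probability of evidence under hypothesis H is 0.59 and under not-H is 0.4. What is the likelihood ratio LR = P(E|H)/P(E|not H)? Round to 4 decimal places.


LR = 0.59 / 0.4
= 1.475

1.475


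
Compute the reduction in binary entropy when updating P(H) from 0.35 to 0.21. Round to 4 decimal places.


H_before = -p*log2(p) - (1-p)*log2(1-p) for p=0.35: 0.9341
H_after for p=0.21: 0.7415
Reduction = 0.9341 - 0.7415 = 0.1926

0.1926


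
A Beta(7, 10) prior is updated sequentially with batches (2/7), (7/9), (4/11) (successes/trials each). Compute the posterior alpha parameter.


Sequential conjugate updating is equivalent to a single batch update.
Total successes across all batches = 13
alpha_posterior = alpha_prior + total_successes = 7 + 13
= 20

20


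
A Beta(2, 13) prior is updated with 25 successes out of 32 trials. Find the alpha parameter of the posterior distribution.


In the Beta-Binomial conjugate update:
alpha_post = alpha_prior + successes
= 2 + 25
= 27

27


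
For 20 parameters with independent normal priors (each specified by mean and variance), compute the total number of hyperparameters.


A normal prior has 2 hyperparameters per parameter.
Total = 20 * 2 = 40

40


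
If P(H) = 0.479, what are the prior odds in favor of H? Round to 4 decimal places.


Prior odds = P(H) / (1 - P(H))
= 0.479 / 0.521
= 0.9194

0.9194


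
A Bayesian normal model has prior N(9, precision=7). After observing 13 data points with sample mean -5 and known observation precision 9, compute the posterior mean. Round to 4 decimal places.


Posterior mean = (prior_precision * prior_mean + n * data_precision * data_mean) / (prior_precision + n * data_precision)
Numerator = 7*9 + 13*9*-5 = -522
Denominator = 7 + 13*9 = 124
Posterior mean = -4.2097

-4.2097


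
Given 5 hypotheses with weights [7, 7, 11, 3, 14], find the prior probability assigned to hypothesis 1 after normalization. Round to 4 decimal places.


To normalize, divide each weight by the sum of all weights.
Sum = 42
Prior(H1) = 7/42 = 0.1667

0.1667


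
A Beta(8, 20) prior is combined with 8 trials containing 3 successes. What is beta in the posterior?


In conjugate updating:
beta_posterior = beta_prior + (n - k)
= 20 + (8 - 3)
= 20 + 5 = 25

25


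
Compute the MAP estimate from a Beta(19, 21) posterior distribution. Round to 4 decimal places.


MAP = mode of Beta distribution
= (alpha - 1)/(alpha + beta - 2)
= (19-1)/(19+21-2)
= 18/38 = 0.4737

0.4737


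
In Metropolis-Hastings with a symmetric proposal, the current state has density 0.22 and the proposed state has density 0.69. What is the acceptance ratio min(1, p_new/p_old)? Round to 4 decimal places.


Ratio = p_new / p_old = 0.69 / 0.22 = 3.1364
Acceptance = min(1, 3.1364) = 1.0

1.0


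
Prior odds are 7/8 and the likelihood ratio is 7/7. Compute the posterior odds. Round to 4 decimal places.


Posterior odds = prior odds * likelihood ratio
= (7/8) * (7/7)
= 49 / 56
= 0.875

0.875


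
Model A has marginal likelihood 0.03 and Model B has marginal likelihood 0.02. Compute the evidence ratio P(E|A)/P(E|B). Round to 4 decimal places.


Evidence ratio = P(E|A) / P(E|B)
= 0.03 / 0.02
= 1.5

1.5


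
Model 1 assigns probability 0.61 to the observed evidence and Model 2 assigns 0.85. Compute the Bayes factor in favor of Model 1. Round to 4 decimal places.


BF = P(data|M1) / P(data|M2)
= 0.61 / 0.85 = 0.7176

0.7176


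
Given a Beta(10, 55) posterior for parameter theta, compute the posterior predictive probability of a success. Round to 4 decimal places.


For a Beta-Bernoulli model, the predictive probability is the mean:
P(success) = 10/(10+55) = 10/65 = 0.1538

0.1538


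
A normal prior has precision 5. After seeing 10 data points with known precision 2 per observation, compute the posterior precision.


In the conjugate normal model, precisions add:
tau_posterior = tau_prior + n * tau_data
= 5 + 10*2 = 25

25


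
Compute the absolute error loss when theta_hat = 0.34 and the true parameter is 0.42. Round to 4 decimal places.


L = |theta_hat - theta_true|
= |0.34 - 0.42| = 0.08

0.08


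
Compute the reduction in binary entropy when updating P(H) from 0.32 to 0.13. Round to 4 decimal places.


H_before = -p*log2(p) - (1-p)*log2(1-p) for p=0.32: 0.9044
H_after for p=0.13: 0.5574
Reduction = 0.9044 - 0.5574 = 0.3469

0.3469


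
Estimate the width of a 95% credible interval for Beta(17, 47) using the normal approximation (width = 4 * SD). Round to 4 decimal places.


For Beta(a,b): Var = ab/((a+b)^2(a+b+1))
Var = 0.003, SD = 0.0548
Approximate 95% CI width = 4 * 0.0548 = 0.2191

0.2191


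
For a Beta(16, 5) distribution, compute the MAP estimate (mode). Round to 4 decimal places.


MAP = mode = (a-1)/(a+b-2)
= (16-1)/(16+5-2)
= 15/19 = 0.7895

0.7895


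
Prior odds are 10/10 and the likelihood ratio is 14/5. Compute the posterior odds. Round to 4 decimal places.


Posterior odds = prior odds * likelihood ratio
= (10/10) * (14/5)
= 140 / 50
= 2.8

2.8


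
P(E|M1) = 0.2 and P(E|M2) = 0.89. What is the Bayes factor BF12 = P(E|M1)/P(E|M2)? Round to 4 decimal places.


Bayes factor BF12 = P(E|M1) / P(E|M2)
= 0.2 / 0.89
= 0.2247

0.2247


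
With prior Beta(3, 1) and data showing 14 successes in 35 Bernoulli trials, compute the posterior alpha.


Conjugate update: alpha_posterior = alpha_prior + k
= 3 + 14 = 17

17


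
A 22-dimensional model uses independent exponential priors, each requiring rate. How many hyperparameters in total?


Per parameter: 1 (rate).
Total = 22 * 1 = 22

22


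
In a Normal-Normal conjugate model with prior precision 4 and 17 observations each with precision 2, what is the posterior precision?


Posterior precision = prior precision + n * observation precision
= 4 + 17 * 2
= 4 + 34 = 38

38


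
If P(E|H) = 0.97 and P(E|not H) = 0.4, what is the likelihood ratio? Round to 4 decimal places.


Likelihood ratio = P(E|H) / P(E|not H)
= 0.97 / 0.4
= 2.425

2.425


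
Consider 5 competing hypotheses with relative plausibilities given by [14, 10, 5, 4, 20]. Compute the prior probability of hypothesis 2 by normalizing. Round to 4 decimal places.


Sum of weights = 14 + 10 + 5 + 4 + 20 = 53
Normalized prior for H2 = 10 / 53
= 0.1887

0.1887


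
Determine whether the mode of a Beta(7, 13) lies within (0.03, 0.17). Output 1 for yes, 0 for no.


First find the mode: (a-1)/(a+b-2) = 0.3333
Is 0.3333 in (0.03, 0.17)? 0

0


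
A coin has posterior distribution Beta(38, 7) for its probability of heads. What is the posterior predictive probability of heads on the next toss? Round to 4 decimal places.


Posterior predictive = E[theta] = alpha/(alpha+beta)
= 38/45
= 0.8444

0.8444


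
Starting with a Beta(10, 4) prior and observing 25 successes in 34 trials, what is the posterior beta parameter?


Posterior beta = prior beta + failures
Failures = 34 - 25 = 9
beta_post = 4 + 9 = 13

13


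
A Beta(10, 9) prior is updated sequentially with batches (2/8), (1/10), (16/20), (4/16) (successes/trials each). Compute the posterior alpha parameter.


Sequential conjugate updating is equivalent to a single batch update.
Total successes across all batches = 23
alpha_posterior = alpha_prior + total_successes = 10 + 23
= 33

33


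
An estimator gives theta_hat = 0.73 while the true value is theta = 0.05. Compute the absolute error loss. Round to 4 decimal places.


The absolute error loss is |theta_hat - theta|
= |0.73 - 0.05|
= 0.68

0.68


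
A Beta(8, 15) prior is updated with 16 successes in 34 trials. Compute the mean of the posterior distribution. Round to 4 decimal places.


After update: Beta(24, 33)
Mean = 24 / (24 + 33) = 24 / 57
= 0.4211

0.4211


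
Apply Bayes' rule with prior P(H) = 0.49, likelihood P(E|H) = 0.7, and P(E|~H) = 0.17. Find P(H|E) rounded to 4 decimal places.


Step 1: Compute marginal P(E) = P(E|H)P(H) + P(E|~H)P(~H)
= 0.7*0.49 + 0.17*0.51 = 0.4297
Step 2: P(H|E) = P(E|H)P(H)/P(E) = 0.343/0.4297
= 0.7982

0.7982


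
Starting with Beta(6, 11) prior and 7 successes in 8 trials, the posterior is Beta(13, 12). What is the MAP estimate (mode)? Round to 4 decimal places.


The mode of Beta(a, b) when a > 1 and b > 1 is (a-1)/(a+b-2)
= (13 - 1) / (13 + 12 - 2)
= 12 / 23
= 0.5217

0.5217


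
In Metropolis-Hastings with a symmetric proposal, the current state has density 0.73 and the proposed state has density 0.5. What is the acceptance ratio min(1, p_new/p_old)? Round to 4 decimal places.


Ratio = p_new / p_old = 0.5 / 0.73 = 0.6849
Acceptance = min(1, 0.6849) = 0.6849

0.6849


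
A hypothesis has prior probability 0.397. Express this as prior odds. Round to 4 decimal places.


Odds = P(H) / P(not H) = 0.397 / 0.603
= 0.6584

0.6584


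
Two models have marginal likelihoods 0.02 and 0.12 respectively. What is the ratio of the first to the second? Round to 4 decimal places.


Evidence ratio = 0.02 / 0.12
= 0.1667

0.1667


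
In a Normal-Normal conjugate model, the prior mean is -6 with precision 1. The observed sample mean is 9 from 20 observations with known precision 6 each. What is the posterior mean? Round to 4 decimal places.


Posterior precision = tau0 + n*tau = 1 + 20*6 = 121
Posterior mean = (tau0*mu0 + n*tau*xbar) / posterior_precision
= (1*-6 + 20*6*9) / 121
= 1074 / 121 = 8.876

8.876


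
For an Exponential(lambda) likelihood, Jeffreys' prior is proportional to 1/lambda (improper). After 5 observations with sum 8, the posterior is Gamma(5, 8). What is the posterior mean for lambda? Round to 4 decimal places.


Posterior = Gamma(n, sum_x) = Gamma(5, 8)
Posterior mean = shape/rate = 5/8
= 0.625

0.625


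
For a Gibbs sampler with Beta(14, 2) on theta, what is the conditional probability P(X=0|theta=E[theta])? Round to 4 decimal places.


E[theta] = 14/(14+2) = 0.875
P(X=0|theta) = 1 - theta = 0.125

0.125


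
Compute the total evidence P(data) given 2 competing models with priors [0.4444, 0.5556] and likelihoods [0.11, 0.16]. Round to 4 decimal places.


Marginal likelihood = sum P(model_i) * P(data|model_i)
Model 1: 0.4444 * 0.11 = 0.0489
Model 2: 0.5556 * 0.16 = 0.0889
Total = 0.1378

0.1378


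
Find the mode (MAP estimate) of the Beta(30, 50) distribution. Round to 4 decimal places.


For Beta(a,b) with a,b > 1:
Mode = (a-1)/(a+b-2) = (30-1)/(80-2)
= 29/78 = 0.3718

0.3718


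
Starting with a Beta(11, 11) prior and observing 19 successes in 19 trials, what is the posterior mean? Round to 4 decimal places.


Posterior parameters: alpha = 11 + 19 = 30
beta = 11 + 0 = 11
Posterior mean = alpha / (alpha + beta) = 30 / 41
= 0.7317

0.7317


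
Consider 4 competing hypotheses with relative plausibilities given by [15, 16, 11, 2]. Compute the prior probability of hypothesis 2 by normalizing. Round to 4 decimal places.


Sum of weights = 15 + 16 + 11 + 2 = 44
Normalized prior for H2 = 16 / 44
= 0.3636

0.3636


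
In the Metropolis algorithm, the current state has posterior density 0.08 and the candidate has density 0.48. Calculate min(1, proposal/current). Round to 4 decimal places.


Ratio = 0.48/0.08 = 6.0
Acceptance probability = min(1, 6.0)
= 1.0

1.0


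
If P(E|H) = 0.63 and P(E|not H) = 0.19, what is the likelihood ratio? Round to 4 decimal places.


Likelihood ratio = P(E|H) / P(E|not H)
= 0.63 / 0.19
= 3.3158

3.3158


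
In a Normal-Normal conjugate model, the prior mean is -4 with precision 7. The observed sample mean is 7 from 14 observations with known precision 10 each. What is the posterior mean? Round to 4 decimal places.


Posterior precision = tau0 + n*tau = 7 + 14*10 = 147
Posterior mean = (tau0*mu0 + n*tau*xbar) / posterior_precision
= (7*-4 + 14*10*7) / 147
= 952 / 147 = 6.4762

6.4762


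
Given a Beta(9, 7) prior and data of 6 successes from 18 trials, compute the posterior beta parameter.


Number of failures = 18 - 6 = 12
Posterior beta = 7 + 12 = 19

19


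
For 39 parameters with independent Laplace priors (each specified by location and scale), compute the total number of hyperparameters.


A Laplace prior has 2 hyperparameters per parameter.
Total = 39 * 2 = 78

78


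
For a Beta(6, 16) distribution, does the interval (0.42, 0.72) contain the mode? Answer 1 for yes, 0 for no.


Mode of Beta(a,b) = (a-1)/(a+b-2)
= (6-1)/(6+16-2) = 0.25
Check: 0.42 <= 0.25 <= 0.72?
Result: 0

0


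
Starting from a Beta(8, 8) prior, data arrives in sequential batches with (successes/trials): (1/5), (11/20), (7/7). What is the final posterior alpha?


In sequential Bayesian updating, we sum all successes.
Total successes = 19
Final alpha = 8 + 19 = 27

27


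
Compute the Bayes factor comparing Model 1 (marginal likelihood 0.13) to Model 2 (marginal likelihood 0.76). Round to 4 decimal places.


BF12 = marginal likelihood of M1 / marginal likelihood of M2
= 0.13/0.76
= 0.1711

0.1711


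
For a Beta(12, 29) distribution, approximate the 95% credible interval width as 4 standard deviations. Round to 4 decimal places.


Variance of Beta(a,b) = ab / ((a+b)^2 * (a+b+1))
= 12*29 / ((41)^2 * 42)
= 0.0049
SD = sqrt(0.0049) = 0.0702
Width = 4 * SD = 0.2808

0.2808


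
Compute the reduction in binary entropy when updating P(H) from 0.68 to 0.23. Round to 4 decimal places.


H_before = -p*log2(p) - (1-p)*log2(1-p) for p=0.68: 0.9044
H_after for p=0.23: 0.778
Reduction = 0.9044 - 0.778 = 0.1264

0.1264


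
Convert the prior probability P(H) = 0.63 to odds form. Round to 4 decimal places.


P(not H) = 1 - 0.63 = 0.37
Odds = 0.63 / 0.37 = 1.7027

1.7027


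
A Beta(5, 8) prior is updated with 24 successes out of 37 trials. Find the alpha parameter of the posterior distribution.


In the Beta-Binomial conjugate update:
alpha_post = alpha_prior + successes
= 5 + 24
= 29

29


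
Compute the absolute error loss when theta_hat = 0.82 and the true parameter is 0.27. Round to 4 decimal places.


L = |theta_hat - theta_true|
= |0.82 - 0.27| = 0.55

0.55


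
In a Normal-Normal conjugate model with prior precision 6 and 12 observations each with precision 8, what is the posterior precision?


Posterior precision = prior precision + n * observation precision
= 6 + 12 * 8
= 6 + 96 = 102

102


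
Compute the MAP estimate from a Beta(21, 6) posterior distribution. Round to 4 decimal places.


MAP = mode of Beta distribution
= (alpha - 1)/(alpha + beta - 2)
= (21-1)/(21+6-2)
= 20/25 = 0.8

0.8


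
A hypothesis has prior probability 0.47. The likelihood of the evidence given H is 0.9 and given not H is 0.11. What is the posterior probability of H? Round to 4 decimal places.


Using Bayes' theorem:
P(E) = 0.47 * 0.9 + 0.53 * 0.11
P(E) = 0.4813
P(H|E) = (0.47 * 0.9) / 0.4813 = 0.8789

0.8789


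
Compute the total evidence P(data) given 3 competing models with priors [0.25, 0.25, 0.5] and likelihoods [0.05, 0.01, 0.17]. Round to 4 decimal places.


Marginal likelihood = sum P(model_i) * P(data|model_i)
Model 1: 0.25 * 0.05 = 0.0125
Model 2: 0.25 * 0.01 = 0.0025
Model 3: 0.5 * 0.17 = 0.085
Total = 0.1

0.1


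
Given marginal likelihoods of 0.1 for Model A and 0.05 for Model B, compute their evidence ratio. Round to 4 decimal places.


Ratio = ML(A) / ML(B) = 0.1/0.05
= 2.0

2.0


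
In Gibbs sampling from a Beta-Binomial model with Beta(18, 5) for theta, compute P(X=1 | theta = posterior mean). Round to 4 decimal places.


Posterior mean = alpha/(alpha+beta) = 18/23 = 0.7826
P(X=1|theta=mean) = theta = 0.7826

0.7826


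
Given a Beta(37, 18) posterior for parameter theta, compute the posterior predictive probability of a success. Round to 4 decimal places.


For a Beta-Bernoulli model, the predictive probability is the mean:
P(success) = 37/(37+18) = 37/55 = 0.6727

0.6727


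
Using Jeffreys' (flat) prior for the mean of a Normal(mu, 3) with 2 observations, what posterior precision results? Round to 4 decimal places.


Flat prior means prior precision is 0.
Posterior precision = n / sigma^2 = 2/3 = 0.6667

0.6667


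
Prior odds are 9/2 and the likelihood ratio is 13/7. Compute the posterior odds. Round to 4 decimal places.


Posterior odds = prior odds * likelihood ratio
= (9/2) * (13/7)
= 117 / 14
= 8.3571

8.3571


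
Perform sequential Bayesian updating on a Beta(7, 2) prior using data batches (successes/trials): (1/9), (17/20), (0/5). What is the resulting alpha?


Accumulate successes: 18
Posterior alpha = prior alpha + sum of successes
= 7 + 18 = 25

25


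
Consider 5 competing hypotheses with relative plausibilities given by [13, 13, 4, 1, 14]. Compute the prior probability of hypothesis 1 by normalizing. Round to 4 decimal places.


Sum of weights = 13 + 13 + 4 + 1 + 14 = 45
Normalized prior for H1 = 13 / 45
= 0.2889

0.2889


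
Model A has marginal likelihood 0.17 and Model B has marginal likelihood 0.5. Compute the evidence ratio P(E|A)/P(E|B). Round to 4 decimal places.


Evidence ratio = P(E|A) / P(E|B)
= 0.17 / 0.5
= 0.34

0.34


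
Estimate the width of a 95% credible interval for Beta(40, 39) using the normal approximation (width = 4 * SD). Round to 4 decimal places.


For Beta(a,b): Var = ab/((a+b)^2(a+b+1))
Var = 0.0031, SD = 0.0559
Approximate 95% CI width = 4 * 0.0559 = 0.2236

0.2236


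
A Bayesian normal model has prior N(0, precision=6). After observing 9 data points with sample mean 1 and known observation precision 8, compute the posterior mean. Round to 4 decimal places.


Posterior mean = (prior_precision * prior_mean + n * data_precision * data_mean) / (prior_precision + n * data_precision)
Numerator = 6*0 + 9*8*1 = 72
Denominator = 6 + 9*8 = 78
Posterior mean = 0.9231

0.9231


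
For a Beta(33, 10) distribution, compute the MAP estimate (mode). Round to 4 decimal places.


MAP = mode = (a-1)/(a+b-2)
= (33-1)/(33+10-2)
= 32/41 = 0.7805

0.7805


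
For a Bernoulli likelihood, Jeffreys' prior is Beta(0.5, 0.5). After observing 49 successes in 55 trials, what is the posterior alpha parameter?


Jeffreys' prior for Bernoulli is Beta(0.5, 0.5).
Posterior is Beta(0.5 + k, 0.5 + n - k).
Posterior alpha = 0.5 + k = 0.5 + 49 = 49.5

49.5


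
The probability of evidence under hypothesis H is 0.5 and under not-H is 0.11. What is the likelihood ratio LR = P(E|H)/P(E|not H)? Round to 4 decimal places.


LR = 0.5 / 0.11
= 4.5455

4.5455


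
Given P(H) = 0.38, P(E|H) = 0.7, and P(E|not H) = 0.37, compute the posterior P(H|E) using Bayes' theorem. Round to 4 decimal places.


By Bayes' theorem: P(H|E) = P(E|H)*P(H) / P(E)
P(E) = P(E|H)*P(H) + P(E|not H)*P(not H)
P(E) = 0.7*0.38 + 0.37*0.62 = 0.4954
P(H|E) = 0.7*0.38 / 0.4954 = 0.5369

0.5369


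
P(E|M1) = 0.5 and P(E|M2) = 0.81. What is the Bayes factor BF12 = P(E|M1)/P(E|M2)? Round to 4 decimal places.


Bayes factor BF12 = P(E|M1) / P(E|M2)
= 0.5 / 0.81
= 0.6173

0.6173


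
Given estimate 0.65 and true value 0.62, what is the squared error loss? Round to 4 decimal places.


Squared error = (estimate - true)^2
Difference = 0.03
Loss = 0.03^2 = 0.0009

0.0009


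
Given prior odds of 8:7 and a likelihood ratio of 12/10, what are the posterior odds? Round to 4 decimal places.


Posterior odds = prior odds * LR
Prior odds = 8/7 = 1.1429
LR = 12/10 = 1.2
Posterior odds = 1.1429 * 1.2 = 1.3714

1.3714


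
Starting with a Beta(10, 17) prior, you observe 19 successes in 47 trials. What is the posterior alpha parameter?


For a Beta-Binomial conjugate model:
Posterior alpha = prior alpha + number of successes
= 10 + 19 = 29

29


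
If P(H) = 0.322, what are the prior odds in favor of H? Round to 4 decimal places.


Prior odds = P(H) / (1 - P(H))
= 0.322 / 0.678
= 0.4749

0.4749


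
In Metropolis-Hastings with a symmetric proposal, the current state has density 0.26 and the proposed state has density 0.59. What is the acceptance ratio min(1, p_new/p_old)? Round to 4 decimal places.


Ratio = p_new / p_old = 0.59 / 0.26 = 2.2692
Acceptance = min(1, 2.2692) = 1.0

1.0


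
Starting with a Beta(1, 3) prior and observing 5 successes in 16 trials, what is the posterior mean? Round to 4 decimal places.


Posterior parameters: alpha = 1 + 5 = 6
beta = 3 + 11 = 14
Posterior mean = alpha / (alpha + beta) = 6 / 20
= 0.3

0.3


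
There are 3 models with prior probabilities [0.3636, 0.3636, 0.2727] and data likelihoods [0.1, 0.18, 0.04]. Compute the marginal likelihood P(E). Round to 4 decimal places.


P(E) = sum over models of P(M_i) * P(E|M_i)
= 0.3636*0.1 + 0.3636*0.18 + 0.2727*0.04
= 0.1127

0.1127


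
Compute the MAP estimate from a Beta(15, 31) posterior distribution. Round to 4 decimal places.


MAP = mode of Beta distribution
= (alpha - 1)/(alpha + beta - 2)
= (15-1)/(15+31-2)
= 14/44 = 0.3182

0.3182


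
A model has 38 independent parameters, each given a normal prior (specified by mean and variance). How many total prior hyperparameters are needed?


Each normal prior needs 2 hyperparameters (mean and variance).
Total = 2 * 38 = 76

76


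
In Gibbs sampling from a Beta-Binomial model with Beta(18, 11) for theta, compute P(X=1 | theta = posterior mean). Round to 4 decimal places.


Posterior mean = alpha/(alpha+beta) = 18/29 = 0.6207
P(X=1|theta=mean) = theta = 0.6207

0.6207
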